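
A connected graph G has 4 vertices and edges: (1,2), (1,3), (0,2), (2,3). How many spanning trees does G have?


By Kirchhoff's matrix tree theorem, the number of spanning trees equals
the determinant of any cofactor of the Laplacian matrix L.
G has 4 vertices and 4 edges.
Computing the (3 x 3) cofactor determinant gives 3.

3


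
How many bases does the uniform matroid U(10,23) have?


Bases of U(10,23) are all 10-element subsets of the 23-element ground set.
Number of bases = C(23,10).
C(23,10) = 1144066.

1144066


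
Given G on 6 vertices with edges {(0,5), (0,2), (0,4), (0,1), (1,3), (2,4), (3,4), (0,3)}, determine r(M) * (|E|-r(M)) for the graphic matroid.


r(M) = |V| - c = 6 - 1 = 5.
nullity = |E| - r(M) = 8 - 5 = 3.
Product = 5 * 3 = 15.

15


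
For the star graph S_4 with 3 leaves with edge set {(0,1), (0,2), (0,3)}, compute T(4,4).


A star on 4 vertices is a tree with 3 edges.
T(x,y) = x^(3) for any tree.
T(4,4) = 4^3 = 64.

64


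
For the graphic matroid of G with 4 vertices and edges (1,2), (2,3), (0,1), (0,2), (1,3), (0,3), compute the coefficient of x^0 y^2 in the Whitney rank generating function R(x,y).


R(x,y) = sum over A in 2^E of x^(r(E)-r(A)) * y^(|A|-r(A)).
G has 4 vertices, 6 edges. r(E) = 3.
Enumerate all 2^6 = 64 subsets.
Count subsets with r(E)-r(A)=0 and |A|-r(A)=2: 6.

6


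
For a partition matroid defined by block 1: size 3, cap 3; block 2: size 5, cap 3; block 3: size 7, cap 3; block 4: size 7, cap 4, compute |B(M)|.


A basis picks exactly ci elements from block i.
Number of bases = product of C(|Si|, ci).
= C(3,3) * C(5,3) * C(7,3) * C(7,4)
= 1 * 10 * 35 * 35
= 12250.

12250


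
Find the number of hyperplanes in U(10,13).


Hyperplanes of U(10,13) are flats of rank 9.
In a uniform matroid, these are exactly the (9)-element subsets.
Count = C(13,9) = 13! / (9! * 4!) = 715.

715


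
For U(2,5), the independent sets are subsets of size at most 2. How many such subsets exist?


Independent sets of U(2,5) are all subsets of size <= 2.
Count = C(5,0) + C(5,1) + C(5,2)
     = 1 + 5 + 10
     = 16.

16


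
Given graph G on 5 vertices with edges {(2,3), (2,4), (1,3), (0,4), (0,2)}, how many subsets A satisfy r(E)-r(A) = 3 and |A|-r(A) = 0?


R(x,y) = sum over A in 2^E of x^(r(E)-r(A)) * y^(|A|-r(A)).
G has 5 vertices, 5 edges. r(E) = 4.
Enumerate all 2^5 = 32 subsets.
Count subsets with r(E)-r(A)=3 and |A|-r(A)=0: 5.

5


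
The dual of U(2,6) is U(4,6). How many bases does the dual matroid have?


The dual of U(r,n) is U(n-r, n) = U(4,6).
Bases of U(4,6) are all (4)-element subsets.
|B(M*)| = C(6,4) = 6! / (4! * 2!) = 15.

15


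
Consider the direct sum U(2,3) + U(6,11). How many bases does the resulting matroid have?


Bases of a direct sum M1 + M2: |B| = |B(M1)| * |B(M2)|.
|B(U(2,3))| = C(3,2) = 3.
|B(U(6,11))| = C(11,6) = 462.
Total bases = 3 * 462 = 1386.

1386


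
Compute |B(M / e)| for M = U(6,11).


Contracting e from U(6,11) gives U(5,10).
Bases of U(5,10) = C(10,5) = 252.

252


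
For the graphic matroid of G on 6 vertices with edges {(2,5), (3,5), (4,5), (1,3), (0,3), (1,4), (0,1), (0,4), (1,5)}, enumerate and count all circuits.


A circuit in a graphic matroid = edge set of a simple cycle.
G has 6 vertices and 9 edges.
Enumerating all minimal edge subsets forming cycles...
Total circuits found: 13.

13


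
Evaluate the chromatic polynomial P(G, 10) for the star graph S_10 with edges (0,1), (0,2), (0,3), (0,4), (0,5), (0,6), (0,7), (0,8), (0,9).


P(tree, k) = k * (k-1)^(9) for any tree on 10 vertices.
P(10) = 10 * 9^9 = 10 * 387420489 = 3874204890.

3874204890


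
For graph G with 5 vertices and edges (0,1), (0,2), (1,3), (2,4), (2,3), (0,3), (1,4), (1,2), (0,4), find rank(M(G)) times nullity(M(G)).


r(M) = |V| - c = 5 - 1 = 4.
nullity = |E| - r(M) = 9 - 4 = 5.
Product = 4 * 5 = 20.

20


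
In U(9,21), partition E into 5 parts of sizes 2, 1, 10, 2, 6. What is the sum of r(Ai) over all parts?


r(Ai) = min(|Ai|, 9) for each part.
Sum = min(2,9) + min(1,9) + min(10,9) + min(2,9) + min(6,9)
    = 2 + 1 + 9 + 2 + 6
    = 20.

20


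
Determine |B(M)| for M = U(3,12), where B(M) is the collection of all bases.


Bases of U(3,12) are all 3-element subsets of the 12-element ground set.
Number of bases = C(12,3).
C(12,3) = (12 * 11 * 10) / (1 * 2 * 3) = 220.

220


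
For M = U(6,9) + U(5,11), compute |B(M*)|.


(M1+M2)* = M1* + M2*.
M1* = U(3,9), bases: C(9,3) = 84.
M2* = U(6,11), bases: C(11,6) = 462.
|B(M*)| = 84 * 462 = 38808.

38808


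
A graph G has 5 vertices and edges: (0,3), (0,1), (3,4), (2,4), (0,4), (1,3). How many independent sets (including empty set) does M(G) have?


An independent set in a graphic matroid is an acyclic edge subset.
G has 5 vertices and 6 edges.
Enumerate all 2^6 = 64 subsets, checking for acyclicity.
Total independent sets = 48.

48


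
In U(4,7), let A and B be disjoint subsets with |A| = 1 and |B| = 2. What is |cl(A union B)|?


|A union B| = 1 + 2 = 3 (disjoint).
In U(4,7), cl(S) = S if |S| < 4, else cl(S) = E.
Since 3 < 4, cl(A union B) = A union B.
|cl(A union B)| = 3.

3


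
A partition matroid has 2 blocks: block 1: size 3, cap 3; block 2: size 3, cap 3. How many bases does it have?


A basis picks exactly ci elements from block i.
Number of bases = product of C(|Si|, ci).
= C(3,3) * C(3,3)
= 1 * 1
= 1.

1


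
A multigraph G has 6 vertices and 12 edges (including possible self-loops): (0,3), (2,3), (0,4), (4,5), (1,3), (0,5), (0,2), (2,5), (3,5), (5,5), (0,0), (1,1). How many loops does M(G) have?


In a graphic matroid, a loop is a self-loop edge (u,u) with rank 0.
Examining all 12 edges for self-loops...
Self-loops found: (5,5), (0,0), (1,1)
Number of loops = 3.

3


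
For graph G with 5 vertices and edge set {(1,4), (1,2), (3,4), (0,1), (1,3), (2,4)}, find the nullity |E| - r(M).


Cycle rank (nullity) = |E| - r(M) = |E| - (|V| - c).
|E| = 6, |V| = 5, c = 1.
Nullity = 6 - (5 - 1) = 6 - 4 = 2.

2


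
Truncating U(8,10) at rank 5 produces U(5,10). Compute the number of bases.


Truncating U(8,10) to rank 5 gives U(5,10).
Bases of U(5,10) are all 5-element subsets of 10 elements.
Number of bases = (10 choose 5) = 252.

252


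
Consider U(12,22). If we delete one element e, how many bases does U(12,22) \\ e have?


Deleting e from U(12,22) gives U(12,21) since n > r.
Bases of U(12,21) = C(21,12) = 293930.

293930


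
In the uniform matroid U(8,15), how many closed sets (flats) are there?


Flats of U(8,15): every subset of size < 8 is a flat, plus E itself.
Count = (15 choose 0) + (15 choose 1) + (15 choose 2) + (15 choose 3) + (15 choose 4) + (15 choose 5) + (15 choose 6) + (15 choose 7) + 1
     = 1 + 15 + 105 + 455 + 1365 + 3003 + 5005 + 6435 + 1
     = 16385.

16385


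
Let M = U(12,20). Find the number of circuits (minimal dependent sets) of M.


In U(12,20), circuits are the (13)-element subsets.
Any set of 13 elements is dependent, and removing any one element gives
an independent set of size 12, so it is a minimal dependent set.
Number of circuits = (20 choose 13) = 77520.

77520


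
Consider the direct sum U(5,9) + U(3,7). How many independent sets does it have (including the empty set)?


For a direct sum, |I(M1+M2)| = |I(M1)| * |I(M2)|.
|I(U(5,9))| = sum C(9,k) for k=0..5 = 382.
|I(U(3,7))| = sum C(7,k) for k=0..3 = 64.
Total = 382 * 64 = 24448.

24448


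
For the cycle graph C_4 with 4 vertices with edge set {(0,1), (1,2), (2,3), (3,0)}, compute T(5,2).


T(C_4; x,y) = x + x^2 + ... + x^(3) + y.
T(5,2) = 5^1 + 5^2 + 5^3 + 2
= 5 + 25 + 125 + 2
= 157.

157


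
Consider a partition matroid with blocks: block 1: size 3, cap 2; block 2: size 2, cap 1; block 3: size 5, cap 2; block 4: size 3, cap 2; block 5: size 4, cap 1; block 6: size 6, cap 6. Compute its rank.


Rank of a partition matroid = sum of min(|Si|, ci) for each block.
= min(3,2) + min(2,1) + min(5,2) + min(3,2) + min(4,1) + min(6,6)
= 2 + 1 + 2 + 2 + 1 + 6
= 14.

14


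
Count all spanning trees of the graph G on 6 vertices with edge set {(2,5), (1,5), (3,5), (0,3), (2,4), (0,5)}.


By Kirchhoff's matrix tree theorem, the number of spanning trees equals
the determinant of any cofactor of the Laplacian matrix L.
G has 6 vertices and 6 edges.
Computing the (5 x 5) cofactor determinant gives 3.

3


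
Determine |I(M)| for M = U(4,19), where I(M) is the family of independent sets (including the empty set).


Independent sets of U(4,19) are all subsets of size <= 4.
Count = C(19,0) + C(19,1) + C(19,2) + C(19,3) + C(19,4)
     = 1 + 19 + 171 + 969 + 3876
     = 5036.

5036


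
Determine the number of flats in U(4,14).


Flats of U(4,14): every subset of size < 4 is a flat, plus E itself.
Count = C(14,0) + C(14,1) + C(14,2) + C(14,3) + 1
     = 1 + 14 + 91 + 364 + 1
     = 471.

471


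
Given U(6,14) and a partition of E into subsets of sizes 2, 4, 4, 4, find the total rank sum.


r(Ai) = min(|Ai|, 6) for each part.
Sum = min(2,6) + min(4,6) + min(4,6) + min(4,6)
    = 2 + 4 + 4 + 4
    = 14.

14


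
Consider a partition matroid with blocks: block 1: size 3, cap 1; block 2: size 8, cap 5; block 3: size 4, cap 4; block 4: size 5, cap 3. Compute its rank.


Rank of a partition matroid = sum of min(|Si|, ci) for each block.
= min(3,1) + min(8,5) + min(4,4) + min(5,3)
= 1 + 5 + 4 + 3
= 13.

13


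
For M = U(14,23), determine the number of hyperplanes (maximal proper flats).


Hyperplanes of U(14,23) are flats of rank 13.
In a uniform matroid, these are exactly the (13)-element subsets.
Count = (23 choose 13) = 1144066.

1144066


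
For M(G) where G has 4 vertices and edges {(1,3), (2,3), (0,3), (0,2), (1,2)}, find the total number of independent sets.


An independent set in a graphic matroid is an acyclic edge subset.
G has 4 vertices and 5 edges.
Enumerate all 2^5 = 32 subsets, checking for acyclicity.
Total independent sets = 24.

24


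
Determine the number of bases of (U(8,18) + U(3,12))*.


(M1+M2)* = M1* + M2*.
M1* = U(10,18), bases: C(18,10) = 43758.
M2* = U(9,12), bases: C(12,9) = 220.
|B(M*)| = 43758 * 220 = 9626760.

9626760


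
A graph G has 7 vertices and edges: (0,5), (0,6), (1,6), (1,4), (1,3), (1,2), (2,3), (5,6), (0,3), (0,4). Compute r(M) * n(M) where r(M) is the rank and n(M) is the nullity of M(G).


r(M) = |V| - c = 7 - 1 = 6.
nullity = |E| - r(M) = 10 - 6 = 4.
Product = 6 * 4 = 24.

24


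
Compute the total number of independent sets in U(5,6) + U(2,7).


For a direct sum, |I(M1+M2)| = |I(M1)| * |I(M2)|.
|I(U(5,6))| = sum C(6,k) for k=0..5 = 63.
|I(U(2,7))| = sum C(7,k) for k=0..2 = 29.
Total = 63 * 29 = 1827.

1827


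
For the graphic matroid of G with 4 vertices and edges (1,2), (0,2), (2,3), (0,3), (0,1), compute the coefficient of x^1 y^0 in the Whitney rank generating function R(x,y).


R(x,y) = sum over A in 2^E of x^(r(E)-r(A)) * y^(|A|-r(A)).
G has 4 vertices, 5 edges. r(E) = 3.
Enumerate all 2^5 = 32 subsets.
Count subsets with r(E)-r(A)=1 and |A|-r(A)=0: 10.

10


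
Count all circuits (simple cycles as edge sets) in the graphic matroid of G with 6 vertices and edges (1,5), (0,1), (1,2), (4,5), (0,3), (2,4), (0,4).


A circuit in a graphic matroid = edge set of a simple cycle.
G has 6 vertices and 7 edges.
Enumerating all minimal edge subsets forming cycles...
Total circuits found: 3.

3


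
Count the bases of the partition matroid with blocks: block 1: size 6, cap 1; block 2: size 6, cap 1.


A basis picks exactly ci elements from block i.
Number of bases = product of C(|Si|, ci).
= C(6,1) * C(6,1)
= 6 * 6
= 36.

36


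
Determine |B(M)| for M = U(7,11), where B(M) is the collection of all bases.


Bases of U(7,11) are all 7-element subsets of the 11-element ground set.
Number of bases = C(11,7).
C(11,7) = 11! / (7! * 4!) = 330.

330


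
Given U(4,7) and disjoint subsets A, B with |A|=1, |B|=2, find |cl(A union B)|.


|A union B| = 1 + 2 = 3 (disjoint).
In U(4,7), cl(S) = S if |S| < 4, else cl(S) = E.
Since 3 < 4, cl(A union B) = A union B.
|cl(A union B)| = 3.

3


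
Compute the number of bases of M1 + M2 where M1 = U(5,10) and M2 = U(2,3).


Bases of a direct sum M1 + M2: |B| = |B(M1)| * |B(M2)|.
|B(U(5,10))| = C(10,5) = 252.
|B(U(2,3))| = C(3,2) = 3.
Total bases = 252 * 3 = 756.

756


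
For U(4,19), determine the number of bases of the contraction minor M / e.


Contracting e from U(4,19) gives U(3,18).
Bases of U(3,18) = C(18,3) = (18 * 17 * 16) / (1 * 2 * 3) = 816.

816


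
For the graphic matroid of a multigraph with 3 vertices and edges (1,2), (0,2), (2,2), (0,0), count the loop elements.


In a graphic matroid, a loop is a self-loop edge (u,u) with rank 0.
Examining all 4 edges for self-loops...
Self-loops found: (2,2), (0,0)
Number of loops = 2.

2


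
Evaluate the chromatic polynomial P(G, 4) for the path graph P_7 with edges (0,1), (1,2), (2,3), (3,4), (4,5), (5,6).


P(P_7, k) = k * (k-1)^(6).
P(4) = 4 * 3^6 = 4 * 729 = 2916.

2916


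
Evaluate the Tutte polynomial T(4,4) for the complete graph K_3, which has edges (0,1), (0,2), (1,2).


T(K_3; x,y) = x^2 + x + y.
T(4,4) = 16 + 4 + 4 = 24.

24


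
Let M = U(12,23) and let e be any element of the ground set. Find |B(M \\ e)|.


Deleting e from U(12,23) gives U(12,22) since n > r.
Bases of U(12,22) = (22 choose 12) = 646646.

646646


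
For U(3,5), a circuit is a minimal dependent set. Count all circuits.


In U(3,5), circuits are the (4)-element subsets.
Any set of 4 elements is dependent, and removing any one element gives
an independent set of size 3, so it is a minimal dependent set.
Number of circuits = C(5,4) = (5 * 4 * 3 * 2) / (1 * 2 * 3 * 4) = 5.

5


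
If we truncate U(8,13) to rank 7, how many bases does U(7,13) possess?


Truncating U(8,13) to rank 7 gives U(7,13).
Bases of U(7,13) are all 7-element subsets of 13 elements.
Number of bases = C(13,7) = 1716.

1716


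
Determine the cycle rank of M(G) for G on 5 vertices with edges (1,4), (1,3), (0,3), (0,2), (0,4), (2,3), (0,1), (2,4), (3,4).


Cycle rank (nullity) = |E| - r(M) = |E| - (|V| - c).
|E| = 9, |V| = 5, c = 1.
Nullity = 9 - (5 - 1) = 9 - 4 = 5.

5


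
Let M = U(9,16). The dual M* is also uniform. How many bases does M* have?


The dual of U(r,n) is U(n-r, n) = U(7,16).
Bases of U(7,16) are all (7)-element subsets.
|B(M*)| = (16 choose 7) = 11440.

11440


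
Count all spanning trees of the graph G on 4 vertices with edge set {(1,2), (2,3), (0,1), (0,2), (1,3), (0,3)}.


By Kirchhoff's matrix tree theorem, the number of spanning trees equals
the determinant of any cofactor of the Laplacian matrix L.
G has 4 vertices and 6 edges.
Computing the (3 x 3) cofactor determinant gives 16.

16


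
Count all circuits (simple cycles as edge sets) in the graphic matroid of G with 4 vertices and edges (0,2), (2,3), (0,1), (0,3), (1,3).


A circuit in a graphic matroid = edge set of a simple cycle.
G has 4 vertices and 5 edges.
Enumerating all minimal edge subsets forming cycles...
Total circuits found: 3.

3


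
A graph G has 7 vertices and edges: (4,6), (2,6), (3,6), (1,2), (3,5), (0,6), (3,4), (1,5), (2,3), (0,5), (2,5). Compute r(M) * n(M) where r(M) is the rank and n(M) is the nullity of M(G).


r(M) = |V| - c = 7 - 1 = 6.
nullity = |E| - r(M) = 11 - 6 = 5.
Product = 6 * 5 = 30.

30


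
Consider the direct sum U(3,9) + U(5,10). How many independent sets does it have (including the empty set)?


For a direct sum, |I(M1+M2)| = |I(M1)| * |I(M2)|.
|I(U(3,9))| = sum C(9,k) for k=0..3 = 130.
|I(U(5,10))| = sum C(10,k) for k=0..5 = 638.
Total = 130 * 638 = 82940.

82940


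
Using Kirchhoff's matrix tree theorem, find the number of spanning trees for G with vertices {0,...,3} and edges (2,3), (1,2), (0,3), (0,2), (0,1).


By Kirchhoff's matrix tree theorem, the number of spanning trees equals
the determinant of any cofactor of the Laplacian matrix L.
G has 4 vertices and 5 edges.
Computing the (3 x 3) cofactor determinant gives 8.

8


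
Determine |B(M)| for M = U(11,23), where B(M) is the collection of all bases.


Bases of U(11,23) are all 11-element subsets of the 23-element ground set.
Number of bases = C(23,11).
C(23,11) = 1352078.

1352078


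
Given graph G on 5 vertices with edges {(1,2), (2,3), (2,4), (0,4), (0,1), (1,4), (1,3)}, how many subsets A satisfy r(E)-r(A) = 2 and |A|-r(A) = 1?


R(x,y) = sum over A in 2^E of x^(r(E)-r(A)) * y^(|A|-r(A)).
G has 5 vertices, 7 edges. r(E) = 4.
Enumerate all 2^7 = 128 subsets.
Count subsets with r(E)-r(A)=2 and |A|-r(A)=1: 3.

3


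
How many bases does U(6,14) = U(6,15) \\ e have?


Deleting e from U(6,15) gives U(6,14) since n > r.
Bases of U(6,14) = (14 choose 6) = 3003.

3003


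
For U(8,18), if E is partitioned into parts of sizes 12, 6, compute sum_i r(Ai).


r(Ai) = min(|Ai|, 8) for each part.
Sum = min(12,8) + min(6,8)
    = 8 + 6
    = 14.

14


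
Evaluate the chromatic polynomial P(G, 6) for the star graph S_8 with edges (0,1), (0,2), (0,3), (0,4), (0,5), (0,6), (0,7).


P(tree, k) = k * (k-1)^(7) for any tree on 8 vertices.
P(6) = 6 * 5^7 = 6 * 78125 = 468750.

468750


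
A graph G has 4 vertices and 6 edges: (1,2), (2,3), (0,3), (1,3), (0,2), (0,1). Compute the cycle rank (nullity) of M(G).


Cycle rank (nullity) = |E| - r(M) = |E| - (|V| - c).
|E| = 6, |V| = 4, c = 1.
Nullity = 6 - (4 - 1) = 6 - 3 = 3.

3


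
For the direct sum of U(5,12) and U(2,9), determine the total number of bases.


Bases of a direct sum M1 + M2: |B| = |B(M1)| * |B(M2)|.
|B(U(5,12))| = C(12,5) = 792.
|B(U(2,9))| = C(9,2) = 36.
Total bases = 792 * 36 = 28512.

28512


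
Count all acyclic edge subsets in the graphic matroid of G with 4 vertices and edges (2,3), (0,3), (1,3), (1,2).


An independent set in a graphic matroid is an acyclic edge subset.
G has 4 vertices and 4 edges.
Enumerate all 2^4 = 16 subsets, checking for acyclicity.
Total independent sets = 14.

14


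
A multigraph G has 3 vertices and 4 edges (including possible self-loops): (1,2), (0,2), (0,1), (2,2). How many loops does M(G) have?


In a graphic matroid, a loop is a self-loop edge (u,u) with rank 0.
Examining all 4 edges for self-loops...
Self-loops found: (2,2)
Number of loops = 1.

1


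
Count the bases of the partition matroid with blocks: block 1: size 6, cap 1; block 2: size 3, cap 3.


A basis picks exactly ci elements from block i.
Number of bases = product of C(|Si|, ci).
= C(6,1) * C(3,3)
= 6 * 1
= 6.

6


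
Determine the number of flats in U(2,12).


Flats of U(2,12): every subset of size < 2 is a flat, plus E itself.
Count = (12 choose 0) + (12 choose 1) + 1
     = 1 + 12 + 1
     = 14.

14


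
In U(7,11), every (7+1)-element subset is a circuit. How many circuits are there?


In U(7,11), circuits are the (8)-element subsets.
Any set of 8 elements is dependent, and removing any one element gives
an independent set of size 7, so it is a minimal dependent set.
Number of circuits = C(11,8) = 165.

165


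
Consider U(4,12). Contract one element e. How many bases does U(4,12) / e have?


Contracting e from U(4,12) gives U(3,11).
Bases of U(3,11) = (11 choose 3) = 165.

165


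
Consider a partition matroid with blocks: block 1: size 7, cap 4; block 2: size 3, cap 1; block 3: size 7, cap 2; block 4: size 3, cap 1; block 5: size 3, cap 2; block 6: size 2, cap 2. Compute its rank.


Rank of a partition matroid = sum of min(|Si|, ci) for each block.
= min(7,4) + min(3,1) + min(7,2) + min(3,1) + min(3,2) + min(2,2)
= 4 + 1 + 2 + 1 + 2 + 2
= 12.

12


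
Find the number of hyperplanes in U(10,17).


Hyperplanes of U(10,17) are flats of rank 9.
In a uniform matroid, these are exactly the (9)-element subsets.
Count = (17 choose 9) = 24310.

24310


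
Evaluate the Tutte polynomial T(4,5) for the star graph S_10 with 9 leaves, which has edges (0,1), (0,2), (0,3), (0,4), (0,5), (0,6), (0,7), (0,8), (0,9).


A star on 10 vertices is a tree with 9 edges.
T(x,y) = x^(9) for any tree.
T(4,5) = 4^9 = 262144.

262144


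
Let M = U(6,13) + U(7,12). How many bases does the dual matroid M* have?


(M1+M2)* = M1* + M2*.
M1* = U(7,13), bases: C(13,7) = 1716.
M2* = U(5,12), bases: C(12,5) = 792.
|B(M*)| = 1716 * 792 = 1359072.

1359072


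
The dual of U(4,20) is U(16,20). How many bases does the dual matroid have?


The dual of U(r,n) is U(n-r, n) = U(16,20).
Bases of U(16,20) are all (16)-element subsets.
|B(M*)| = C(20,16) = 20! / (16! * 4!) = 4845.

4845


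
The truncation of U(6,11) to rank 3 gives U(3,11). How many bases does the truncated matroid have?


Truncating U(6,11) to rank 3 gives U(3,11).
Bases of U(3,11) are all 3-element subsets of 11 elements.
Number of bases = (11 choose 3) = 165.

165


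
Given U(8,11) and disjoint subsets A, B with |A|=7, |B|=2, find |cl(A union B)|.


|A union B| = 7 + 2 = 9 (disjoint).
In U(8,11), cl(S) = S if |S| < 8, else cl(S) = E.
Since 9 >= 8, cl(A union B) = E.
|cl(A union B)| = 11.

11


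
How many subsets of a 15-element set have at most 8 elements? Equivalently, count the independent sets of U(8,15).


Independent sets of U(8,15) are all subsets of size <= 8.
Count = C(15,0) + C(15,1) + C(15,2) + C(15,3) + C(15,4) + C(15,5) + C(15,6) + C(15,7) + C(15,8)
     = 1 + 15 + 105 + 455 + 1365 + 3003 + 5005 + 6435 + 6435
     = 22819.

22819


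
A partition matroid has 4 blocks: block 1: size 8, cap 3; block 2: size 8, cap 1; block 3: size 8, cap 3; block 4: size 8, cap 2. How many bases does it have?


A basis picks exactly ci elements from block i.
Number of bases = product of C(|Si|, ci).
= C(8,3) * C(8,1) * C(8,3) * C(8,2)
= 56 * 8 * 56 * 28
= 702464.

702464


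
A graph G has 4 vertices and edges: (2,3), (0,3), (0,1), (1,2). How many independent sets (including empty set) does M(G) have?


An independent set in a graphic matroid is an acyclic edge subset.
G has 4 vertices and 4 edges.
Enumerate all 2^4 = 16 subsets, checking for acyclicity.
Total independent sets = 15.

15


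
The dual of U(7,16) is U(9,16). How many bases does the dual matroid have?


The dual of U(r,n) is U(n-r, n) = U(9,16).
Bases of U(9,16) are all (9)-element subsets.
|B(M*)| = C(16,9) = 11440.

11440


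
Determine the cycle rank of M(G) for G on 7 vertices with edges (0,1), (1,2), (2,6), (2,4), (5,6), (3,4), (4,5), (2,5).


Cycle rank (nullity) = |E| - r(M) = |E| - (|V| - c).
|E| = 8, |V| = 7, c = 1.
Nullity = 8 - (7 - 1) = 8 - 6 = 2.

2


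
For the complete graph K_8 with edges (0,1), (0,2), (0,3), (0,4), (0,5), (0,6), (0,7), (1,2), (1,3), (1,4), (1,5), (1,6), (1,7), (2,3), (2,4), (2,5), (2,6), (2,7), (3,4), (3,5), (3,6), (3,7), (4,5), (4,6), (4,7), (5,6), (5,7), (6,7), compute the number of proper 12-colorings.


P(K_8, k) = k(k-1)(k-2)...(k-7).
P(12) = (12) * (11) * (10) * (9) * (8) * (7) * (6) * (5) = 19958400.

19958400


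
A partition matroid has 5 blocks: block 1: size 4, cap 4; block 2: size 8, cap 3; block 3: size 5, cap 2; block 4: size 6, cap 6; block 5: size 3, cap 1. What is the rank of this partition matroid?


Rank of a partition matroid = sum of min(|Si|, ci) for each block.
= min(4,4) + min(8,3) + min(5,2) + min(6,6) + min(3,1)
= 4 + 3 + 2 + 6 + 1
= 16.

16


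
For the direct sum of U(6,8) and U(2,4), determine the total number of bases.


Bases of a direct sum M1 + M2: |B| = |B(M1)| * |B(M2)|.
|B(U(6,8))| = C(8,6) = 28.
|B(U(2,4))| = C(4,2) = 6.
Total bases = 28 * 6 = 168.

168


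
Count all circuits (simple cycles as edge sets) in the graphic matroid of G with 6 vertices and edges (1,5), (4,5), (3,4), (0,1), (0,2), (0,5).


A circuit in a graphic matroid = edge set of a simple cycle.
G has 6 vertices and 6 edges.
Enumerating all minimal edge subsets forming cycles...
Total circuits found: 1.

1


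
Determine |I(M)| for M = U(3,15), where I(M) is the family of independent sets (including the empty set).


Independent sets of U(3,15) are all subsets of size <= 3.
Count = (15 choose 0) + (15 choose 1) + (15 choose 2) + (15 choose 3)
     = 1 + 15 + 105 + 455
     = 576.

576


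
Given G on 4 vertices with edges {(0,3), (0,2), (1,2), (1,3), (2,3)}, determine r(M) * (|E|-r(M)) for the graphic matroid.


r(M) = |V| - c = 4 - 1 = 3.
nullity = |E| - r(M) = 5 - 3 = 2.
Product = 3 * 2 = 6.

6


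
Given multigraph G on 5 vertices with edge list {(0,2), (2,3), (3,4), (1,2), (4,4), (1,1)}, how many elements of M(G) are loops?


In a graphic matroid, a loop is a self-loop edge (u,u) with rank 0.
Examining all 6 edges for self-loops...
Self-loops found: (4,4), (1,1)
Number of loops = 2.

2


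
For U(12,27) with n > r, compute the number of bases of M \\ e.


Deleting e from U(12,27) gives U(12,26) since n > r.
Bases of U(12,26) = (26 choose 12) = 9657700.

9657700


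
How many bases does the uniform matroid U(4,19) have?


Bases of U(4,19) are all 4-element subsets of the 19-element ground set.
Number of bases = C(19,4).
(19 choose 4) = 3876.

3876


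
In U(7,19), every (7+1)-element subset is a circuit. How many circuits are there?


In U(7,19), circuits are the (8)-element subsets.
Any set of 8 elements is dependent, and removing any one element gives
an independent set of size 7, so it is a minimal dependent set.
Number of circuits = (19 choose 8) = 75582.

75582


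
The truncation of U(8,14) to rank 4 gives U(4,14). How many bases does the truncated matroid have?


Truncating U(8,14) to rank 4 gives U(4,14).
Bases of U(4,14) are all 4-element subsets of 14 elements.
Number of bases = C(14,4) = 14! / (4! * 10!) = 1001.

1001


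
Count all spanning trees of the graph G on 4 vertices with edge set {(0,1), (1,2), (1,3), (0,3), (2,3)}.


By Kirchhoff's matrix tree theorem, the number of spanning trees equals
the determinant of any cofactor of the Laplacian matrix L.
G has 4 vertices and 5 edges.
Computing the (3 x 3) cofactor determinant gives 8.

8


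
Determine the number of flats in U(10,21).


Flats of U(10,21): every subset of size < 10 is a flat, plus E itself.
Count = C(21,0) + C(21,1) + C(21,2) + C(21,3) + C(21,4) + C(21,5) + C(21,6) + C(21,7) + C(21,8) + C(21,9) + 1
     = 1 + 21 + 210 + 1330 + 5985 + 20349 + 54264 + 116280 + 203490 + 293930 + 1
     = 695861.

695861


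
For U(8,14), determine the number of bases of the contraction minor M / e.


Contracting e from U(8,14) gives U(7,13).
Bases of U(7,13) = C(13,7) = 13! / (7! * 6!) = 1716.

1716


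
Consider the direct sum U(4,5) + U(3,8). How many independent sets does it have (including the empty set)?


For a direct sum, |I(M1+M2)| = |I(M1)| * |I(M2)|.
|I(U(4,5))| = sum C(5,k) for k=0..4 = 31.
|I(U(3,8))| = sum C(8,k) for k=0..3 = 93.
Total = 31 * 93 = 2883.

2883


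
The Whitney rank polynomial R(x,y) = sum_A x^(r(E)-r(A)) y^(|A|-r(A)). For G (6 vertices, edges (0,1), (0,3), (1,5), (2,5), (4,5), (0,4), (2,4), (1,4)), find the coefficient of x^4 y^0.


R(x,y) = sum over A in 2^E of x^(r(E)-r(A)) * y^(|A|-r(A)).
G has 6 vertices, 8 edges. r(E) = 5.
Enumerate all 2^8 = 256 subsets.
Count subsets with r(E)-r(A)=4 and |A|-r(A)=0: 8.

8


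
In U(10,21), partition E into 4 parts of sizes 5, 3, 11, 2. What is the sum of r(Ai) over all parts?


r(Ai) = min(|Ai|, 10) for each part.
Sum = min(5,10) + min(3,10) + min(11,10) + min(2,10)
    = 5 + 3 + 10 + 2
    = 20.

20


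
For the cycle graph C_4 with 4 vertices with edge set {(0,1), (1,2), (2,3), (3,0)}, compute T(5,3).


T(C_4; x,y) = x + x^2 + ... + x^(3) + y.
T(5,3) = 5^1 + 5^2 + 5^3 + 3
= 5 + 25 + 125 + 3
= 158.

158


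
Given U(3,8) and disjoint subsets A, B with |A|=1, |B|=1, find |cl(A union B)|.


|A union B| = 1 + 1 = 2 (disjoint).
In U(3,8), cl(S) = S if |S| < 3, else cl(S) = E.
Since 2 < 3, cl(A union B) = A union B.
|cl(A union B)| = 2.

2


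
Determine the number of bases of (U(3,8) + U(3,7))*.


(M1+M2)* = M1* + M2*.
M1* = U(5,8), bases: C(8,5) = 56.
M2* = U(4,7), bases: C(7,4) = 35.
|B(M*)| = 56 * 35 = 1960.

1960


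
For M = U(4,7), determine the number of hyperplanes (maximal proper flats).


Hyperplanes of U(4,7) are flats of rank 3.
In a uniform matroid, these are exactly the (3)-element subsets.
Count = (7 choose 3) = 35.

35


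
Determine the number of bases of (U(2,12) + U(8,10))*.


(M1+M2)* = M1* + M2*.
M1* = U(10,12), bases: C(12,10) = 66.
M2* = U(2,10), bases: C(10,2) = 45.
|B(M*)| = 66 * 45 = 2970.

2970


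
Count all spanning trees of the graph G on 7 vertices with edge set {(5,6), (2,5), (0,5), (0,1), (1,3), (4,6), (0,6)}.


By Kirchhoff's matrix tree theorem, the number of spanning trees equals
the determinant of any cofactor of the Laplacian matrix L.
G has 7 vertices and 7 edges.
Computing the (6 x 6) cofactor determinant gives 3.

3


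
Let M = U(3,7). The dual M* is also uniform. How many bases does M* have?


The dual of U(r,n) is U(n-r, n) = U(4,7).
Bases of U(4,7) are all (4)-element subsets.
|B(M*)| = (7 choose 4) = 35.

35


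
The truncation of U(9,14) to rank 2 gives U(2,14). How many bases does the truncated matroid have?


Truncating U(9,14) to rank 2 gives U(2,14).
Bases of U(2,14) are all 2-element subsets of 14 elements.
Number of bases = (14 choose 2) = 91.

91


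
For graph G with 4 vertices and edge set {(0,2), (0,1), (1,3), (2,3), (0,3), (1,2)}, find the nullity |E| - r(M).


Cycle rank (nullity) = |E| - r(M) = |E| - (|V| - c).
|E| = 6, |V| = 4, c = 1.
Nullity = 6 - (4 - 1) = 6 - 3 = 3.

3


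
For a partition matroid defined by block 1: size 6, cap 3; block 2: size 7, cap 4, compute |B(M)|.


A basis picks exactly ci elements from block i.
Number of bases = product of C(|Si|, ci).
= C(6,3) * C(7,4)
= 20 * 35
= 700.

700


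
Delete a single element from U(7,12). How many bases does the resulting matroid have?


Deleting e from U(7,12) gives U(7,11) since n > r.
Bases of U(7,11) = C(11,7) = 11! / (7! * 4!) = 330.

330


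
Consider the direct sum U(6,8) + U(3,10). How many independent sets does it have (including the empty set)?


For a direct sum, |I(M1+M2)| = |I(M1)| * |I(M2)|.
|I(U(6,8))| = sum C(8,k) for k=0..6 = 247.
|I(U(3,10))| = sum C(10,k) for k=0..3 = 176.
Total = 247 * 176 = 43472.

43472


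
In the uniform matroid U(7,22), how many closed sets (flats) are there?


Flats of U(7,22): every subset of size < 7 is a flat, plus E itself.
Count = C(22,0) + C(22,1) + C(22,2) + C(22,3) + C(22,4) + C(22,5) + C(22,6) + 1
     = 1 + 22 + 231 + 1540 + 7315 + 26334 + 74613 + 1
     = 110057.

110057


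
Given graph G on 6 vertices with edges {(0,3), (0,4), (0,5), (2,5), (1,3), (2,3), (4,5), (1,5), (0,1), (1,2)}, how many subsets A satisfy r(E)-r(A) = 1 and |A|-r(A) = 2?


R(x,y) = sum over A in 2^E of x^(r(E)-r(A)) * y^(|A|-r(A)).
G has 6 vertices, 10 edges. r(E) = 5.
Enumerate all 2^10 = 1024 subsets.
Count subsets with r(E)-r(A)=1 and |A|-r(A)=2: 49.

49


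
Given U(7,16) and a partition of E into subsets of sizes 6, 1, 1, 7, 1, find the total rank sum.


r(Ai) = min(|Ai|, 7) for each part.
Sum = min(6,7) + min(1,7) + min(1,7) + min(7,7) + min(1,7)
    = 6 + 1 + 1 + 7 + 1
    = 16.

16


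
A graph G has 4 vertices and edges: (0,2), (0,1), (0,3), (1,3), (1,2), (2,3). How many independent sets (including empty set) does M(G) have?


An independent set in a graphic matroid is an acyclic edge subset.
G has 4 vertices and 6 edges.
Enumerate all 2^6 = 64 subsets, checking for acyclicity.
Total independent sets = 38.

38


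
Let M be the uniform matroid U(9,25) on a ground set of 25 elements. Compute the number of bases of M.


Bases of U(9,25) are all 9-element subsets of the 25-element ground set.
Number of bases = C(25,9).
C(25,9) = 25! / (9! * 16!) = 2042975.

2042975


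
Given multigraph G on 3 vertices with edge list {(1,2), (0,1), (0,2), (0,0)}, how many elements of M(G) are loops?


In a graphic matroid, a loop is a self-loop edge (u,u) with rank 0.
Examining all 4 edges for self-loops...
Self-loops found: (0,0)
Number of loops = 1.

1


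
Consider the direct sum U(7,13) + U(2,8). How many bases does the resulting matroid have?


Bases of a direct sum M1 + M2: |B| = |B(M1)| * |B(M2)|.
|B(U(7,13))| = C(13,7) = 1716.
|B(U(2,8))| = C(8,2) = 28.
Total bases = 1716 * 28 = 48048.

48048


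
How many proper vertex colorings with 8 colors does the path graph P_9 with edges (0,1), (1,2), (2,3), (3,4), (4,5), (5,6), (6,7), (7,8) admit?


P(P_9, k) = k * (k-1)^(8).
P(8) = 8 * 7^8 = 8 * 5764801 = 46118408.

46118408


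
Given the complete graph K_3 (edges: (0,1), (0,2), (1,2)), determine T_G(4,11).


T(K_3; x,y) = x^2 + x + y.
T(4,11) = 16 + 4 + 11 = 31.

31


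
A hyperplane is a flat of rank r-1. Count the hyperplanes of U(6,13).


Hyperplanes of U(6,13) are flats of rank 5.
In a uniform matroid, these are exactly the (5)-element subsets.
Count = (13 choose 5) = 1287.

1287


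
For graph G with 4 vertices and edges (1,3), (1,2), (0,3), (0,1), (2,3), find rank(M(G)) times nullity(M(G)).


r(M) = |V| - c = 4 - 1 = 3.
nullity = |E| - r(M) = 5 - 3 = 2.
Product = 3 * 2 = 6.

6


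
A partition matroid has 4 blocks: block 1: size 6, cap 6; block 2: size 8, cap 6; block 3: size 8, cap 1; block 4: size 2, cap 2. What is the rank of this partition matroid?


Rank of a partition matroid = sum of min(|Si|, ci) for each block.
= min(6,6) + min(8,6) + min(8,1) + min(2,2)
= 6 + 6 + 1 + 2
= 15.

15


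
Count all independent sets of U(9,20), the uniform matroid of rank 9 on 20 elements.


Independent sets of U(9,20) are all subsets of size <= 9.
Count = (20 choose 0) + (20 choose 1) + (20 choose 2) + (20 choose 3) + (20 choose 4) + (20 choose 5) + (20 choose 6) + (20 choose 7) + (20 choose 8) + (20 choose 9)
     = 1 + 20 + 190 + 1140 + 4845 + 15504 + 38760 + 77520 + 125970 + 167960
     = 431910.

431910


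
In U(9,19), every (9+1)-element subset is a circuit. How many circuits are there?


In U(9,19), circuits are the (10)-element subsets.
Any set of 10 elements is dependent, and removing any one element gives
an independent set of size 9, so it is a minimal dependent set.
Number of circuits = C(19,10) = 19! / (10! * 9!) = 92378.

92378


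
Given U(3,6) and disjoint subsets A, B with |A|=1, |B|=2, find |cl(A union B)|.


|A union B| = 1 + 2 = 3 (disjoint).
In U(3,6), cl(S) = S if |S| < 3, else cl(S) = E.
Since 3 >= 3, cl(A union B) = E.
|cl(A union B)| = 6.

6


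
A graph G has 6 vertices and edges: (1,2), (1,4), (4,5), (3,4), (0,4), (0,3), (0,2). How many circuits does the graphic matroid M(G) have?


A circuit in a graphic matroid = edge set of a simple cycle.
G has 6 vertices and 7 edges.
Enumerating all minimal edge subsets forming cycles...
Total circuits found: 3.

3


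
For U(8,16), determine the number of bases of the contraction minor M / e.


Contracting e from U(8,16) gives U(7,15).
Bases of U(7,15) = C(15,7) = 6435.

6435


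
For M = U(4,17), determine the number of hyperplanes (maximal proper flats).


Hyperplanes of U(4,17) are flats of rank 3.
In a uniform matroid, these are exactly the (3)-element subsets.
Count = C(17,3) = (17 * 16 * 15) / (1 * 2 * 3) = 680.

680


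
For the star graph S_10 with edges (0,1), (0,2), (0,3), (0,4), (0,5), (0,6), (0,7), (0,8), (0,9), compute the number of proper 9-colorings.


P(tree, k) = k * (k-1)^(9) for any tree on 10 vertices.
P(9) = 9 * 8^9 = 9 * 134217728 = 1207959552.

1207959552


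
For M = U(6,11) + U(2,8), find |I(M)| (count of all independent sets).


For a direct sum, |I(M1+M2)| = |I(M1)| * |I(M2)|.
|I(U(6,11))| = sum C(11,k) for k=0..6 = 1486.
|I(U(2,8))| = sum C(8,k) for k=0..2 = 37.
Total = 1486 * 37 = 54982.

54982


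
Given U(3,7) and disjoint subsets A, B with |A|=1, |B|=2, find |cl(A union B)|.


|A union B| = 1 + 2 = 3 (disjoint).
In U(3,7), cl(S) = S if |S| < 3, else cl(S) = E.
Since 3 >= 3, cl(A union B) = E.
|cl(A union B)| = 7.

7


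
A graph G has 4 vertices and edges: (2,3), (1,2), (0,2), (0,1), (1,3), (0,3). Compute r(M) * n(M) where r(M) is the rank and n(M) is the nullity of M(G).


r(M) = |V| - c = 4 - 1 = 3.
nullity = |E| - r(M) = 6 - 3 = 3.
Product = 3 * 3 = 9.

9


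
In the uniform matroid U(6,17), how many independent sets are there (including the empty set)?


Independent sets of U(6,17) are all subsets of size <= 6.
Count = C(17,0) + C(17,1) + C(17,2) + C(17,3) + C(17,4) + C(17,5) + C(17,6)
     = 1 + 17 + 136 + 680 + 2380 + 6188 + 12376
     = 21778.

21778


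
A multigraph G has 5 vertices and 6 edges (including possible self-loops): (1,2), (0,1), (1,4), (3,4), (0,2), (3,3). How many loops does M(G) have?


In a graphic matroid, a loop is a self-loop edge (u,u) with rank 0.
Examining all 6 edges for self-loops...
Self-loops found: (3,3)
Number of loops = 1.

1


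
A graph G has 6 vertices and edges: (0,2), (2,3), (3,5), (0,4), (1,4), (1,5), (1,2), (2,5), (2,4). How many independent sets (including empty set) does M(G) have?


An independent set in a graphic matroid is an acyclic edge subset.
G has 6 vertices and 9 edges.
Enumerate all 2^9 = 512 subsets, checking for acyclicity.
Total independent sets = 280.

280


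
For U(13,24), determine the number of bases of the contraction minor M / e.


Contracting e from U(13,24) gives U(12,23).
Bases of U(12,23) = (23 choose 12) = 1352078.

1352078


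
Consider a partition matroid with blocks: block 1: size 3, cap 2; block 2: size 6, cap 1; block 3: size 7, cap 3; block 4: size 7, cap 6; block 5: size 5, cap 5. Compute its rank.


Rank of a partition matroid = sum of min(|Si|, ci) for each block.
= min(3,2) + min(6,1) + min(7,3) + min(7,6) + min(5,5)
= 2 + 1 + 3 + 6 + 5
= 17.

17


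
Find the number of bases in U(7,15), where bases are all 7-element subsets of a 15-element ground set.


Bases of U(7,15) are all 7-element subsets of the 15-element ground set.
Number of bases = C(15,7).
C(15,7) = 6435.

6435


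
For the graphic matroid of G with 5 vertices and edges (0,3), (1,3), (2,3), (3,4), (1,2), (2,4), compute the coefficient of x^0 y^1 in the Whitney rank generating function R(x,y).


R(x,y) = sum over A in 2^E of x^(r(E)-r(A)) * y^(|A|-r(A)).
G has 5 vertices, 6 edges. r(E) = 4.
Enumerate all 2^6 = 64 subsets.
Count subsets with r(E)-r(A)=0 and |A|-r(A)=1: 5.

5


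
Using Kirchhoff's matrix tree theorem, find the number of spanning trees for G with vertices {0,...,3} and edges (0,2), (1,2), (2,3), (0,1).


By Kirchhoff's matrix tree theorem, the number of spanning trees equals
the determinant of any cofactor of the Laplacian matrix L.
G has 4 vertices and 4 edges.
Computing the (3 x 3) cofactor determinant gives 3.

3


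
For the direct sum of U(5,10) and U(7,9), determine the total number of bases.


Bases of a direct sum M1 + M2: |B| = |B(M1)| * |B(M2)|.
|B(U(5,10))| = C(10,5) = 252.
|B(U(7,9))| = C(9,7) = 36.
Total bases = 252 * 36 = 9072.

9072


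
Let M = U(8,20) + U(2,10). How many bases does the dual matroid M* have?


(M1+M2)* = M1* + M2*.
M1* = U(12,20), bases: C(20,12) = 125970.
M2* = U(8,10), bases: C(10,8) = 45.
|B(M*)| = 125970 * 45 = 5668650.

5668650


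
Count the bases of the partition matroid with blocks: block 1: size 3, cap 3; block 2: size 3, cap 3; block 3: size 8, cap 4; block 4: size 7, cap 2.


A basis picks exactly ci elements from block i.
Number of bases = product of C(|Si|, ci).
= C(3,3) * C(3,3) * C(8,4) * C(7,2)
= 1 * 1 * 70 * 21
= 1470.

1470


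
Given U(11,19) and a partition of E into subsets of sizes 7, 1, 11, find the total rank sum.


r(Ai) = min(|Ai|, 11) for each part.
Sum = min(7,11) + min(1,11) + min(11,11)
    = 7 + 1 + 11
    = 19.

19


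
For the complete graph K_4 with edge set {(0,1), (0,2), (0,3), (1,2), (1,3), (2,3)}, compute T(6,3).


T(K_4; x,y) = x^3 + 3x^2 + 4xy + 2x + y^3 + 3y^2 + 2y.
Substituting x=6, y=3:
= 216 + 108 + 72 + 12 + 27 + 27 + 6
= 468.

468
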